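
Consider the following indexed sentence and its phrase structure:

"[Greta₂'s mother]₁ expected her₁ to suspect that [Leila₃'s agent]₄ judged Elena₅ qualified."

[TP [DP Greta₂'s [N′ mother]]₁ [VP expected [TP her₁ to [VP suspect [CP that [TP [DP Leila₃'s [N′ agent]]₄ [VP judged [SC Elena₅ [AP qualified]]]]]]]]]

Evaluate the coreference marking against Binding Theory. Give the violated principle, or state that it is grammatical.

The two coindexed NPs are *[Greta₂'s mother]₁* and *her₁*.
*her₁* is a pronoun. Its binding domain is the matrix TP, whose subject is [Greta₂'s mother]₁.
*[Greta₂'s mother]₁* c-commands it within that domain and carries the same index.
The pronoun is locally bound → Principle B violation.

Principle B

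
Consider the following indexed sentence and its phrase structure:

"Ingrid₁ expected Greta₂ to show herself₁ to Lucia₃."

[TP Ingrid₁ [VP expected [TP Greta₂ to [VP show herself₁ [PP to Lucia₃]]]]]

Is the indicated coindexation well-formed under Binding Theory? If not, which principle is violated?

Principle A

The two coindexed NPs are *Ingrid₁* and *herself₁*.
*herself₁* is an anaphor. Principle A requires it to be bound within its binding domain — the embedded TP, whose subject is Greta₂.
Within that domain it is c-commanded by *Greta₂*, which does not share its index.
*Ingrid₁* does c-command the anaphor, but from outside its binding domain.
The anaphor is unbound in its domain → Principle A violation.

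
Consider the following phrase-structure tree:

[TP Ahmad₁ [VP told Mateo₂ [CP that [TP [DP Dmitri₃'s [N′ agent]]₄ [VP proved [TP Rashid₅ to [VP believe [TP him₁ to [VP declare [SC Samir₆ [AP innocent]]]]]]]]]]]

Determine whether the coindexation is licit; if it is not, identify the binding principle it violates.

The two coindexed NPs are *Ahmad₁* and *him₁*.
*him₁* is a pronoun; its binding domain is the embedded TP, whose subject is Rashid₅. Within that domain it is c-commanded only by *Rashid₅*, which carries a different index — the pronoun is free locally, so Principle B holds.
*Ahmad₁* is an R-expression; *him₁* does not c-command it, and no other NP shares its index, so Principle C is satisfied.
All principles are respected.

grammatical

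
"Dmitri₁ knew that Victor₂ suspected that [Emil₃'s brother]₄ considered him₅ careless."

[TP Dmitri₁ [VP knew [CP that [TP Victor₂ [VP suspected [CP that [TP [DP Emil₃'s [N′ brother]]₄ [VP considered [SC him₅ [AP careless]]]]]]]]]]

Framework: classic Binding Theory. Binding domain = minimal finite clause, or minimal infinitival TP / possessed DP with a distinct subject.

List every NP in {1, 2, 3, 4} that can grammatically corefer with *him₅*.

{1, 2, 3}

*him* is a pronoun, so Principle B applies: it must be free in its binding domain.
Binding domain of *him₅*: the embedded TP, whose subject is [Emil₃'s brother]₄.
*Dmitri₁* c-commands the pronoun but from outside its binding domain, and is not c-commanded by it → coindexation permitted.
*Victor₂* c-commands the pronoun but from outside its binding domain, and is not c-commanded by it → coindexation permitted.
*Emil₃* and the pronoun do not c-command one another → neither Principle B nor Principle C is at stake; coindexation permitted.
*[Emil₃'s brother]₄* c-commands the pronoun within its binding domain → coindexation would violate Principle B.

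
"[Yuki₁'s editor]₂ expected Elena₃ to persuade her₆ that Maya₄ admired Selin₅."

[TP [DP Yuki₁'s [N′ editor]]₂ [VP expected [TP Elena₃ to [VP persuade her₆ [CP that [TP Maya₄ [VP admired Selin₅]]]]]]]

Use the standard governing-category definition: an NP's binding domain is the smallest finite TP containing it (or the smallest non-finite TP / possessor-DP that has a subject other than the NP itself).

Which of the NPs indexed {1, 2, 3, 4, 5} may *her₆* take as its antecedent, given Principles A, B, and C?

{1, 2}

*her* is a pronoun, so Principle B applies: it must be free in its binding domain.
Binding domain of *her₆*: the embedded TP, whose subject is Elena₃.
*Yuki₁* and the pronoun do not c-command one another → neither Principle B nor Principle C is at stake; coindexation permitted.
*[Yuki₁'s editor]₂* c-commands the pronoun but from outside its binding domain, and is not c-commanded by it → coindexation permitted.
*Elena₃* c-commands the pronoun within its binding domain → coindexation would violate Principle B.
*Maya₄*: the pronoun c-commands this R-expression → coindexation would violate Principle C on *Maya₄*.
*Selin₅*: the pronoun c-commands this R-expression → coindexation would violate Principle C on *Selin₅*.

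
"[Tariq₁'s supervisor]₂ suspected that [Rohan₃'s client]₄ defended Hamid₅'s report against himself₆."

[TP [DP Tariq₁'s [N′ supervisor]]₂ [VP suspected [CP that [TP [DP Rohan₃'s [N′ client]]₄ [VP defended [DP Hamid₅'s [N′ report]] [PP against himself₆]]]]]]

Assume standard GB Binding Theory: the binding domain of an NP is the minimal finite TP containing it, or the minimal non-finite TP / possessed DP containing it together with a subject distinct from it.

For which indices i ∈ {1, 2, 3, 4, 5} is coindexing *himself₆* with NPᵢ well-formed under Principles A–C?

*himself* is an anaphor, so Principle A applies: it must be bound in its binding domain.
Binding domain of *himself₆*: the embedded TP, whose subject is [Rohan₃'s client]₄.
*Tariq₁* does not c-command the anaphor → cannot bind it.
*[Tariq₁'s supervisor]₂* c-commands the anaphor but is outside its binding domain → cannot satisfy Principle A.
*Rohan₃* does not c-command the anaphor → cannot bind it.
*[Rohan₃'s client]₄* c-commands the anaphor within its binding domain → licit binder.
*Hamid₅* does not c-command the anaphor → cannot bind it.

{4}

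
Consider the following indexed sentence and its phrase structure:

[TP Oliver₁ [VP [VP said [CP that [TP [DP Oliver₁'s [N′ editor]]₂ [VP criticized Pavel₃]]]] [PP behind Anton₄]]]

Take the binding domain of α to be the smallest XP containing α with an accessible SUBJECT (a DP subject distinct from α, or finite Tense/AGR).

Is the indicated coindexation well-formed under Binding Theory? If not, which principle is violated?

The two coindexed NPs are *Oliver₁* (the lower occurrence) and *Oliver₁* (the higher occurrence).
*Oliver₁* (the lower occurrence) is an R-expression. Principle C requires it to be free everywhere.
*Oliver₁* (the higher occurrence) c-commands it and carries the same index.
The R-expression is bound → Principle C violation.

Principle C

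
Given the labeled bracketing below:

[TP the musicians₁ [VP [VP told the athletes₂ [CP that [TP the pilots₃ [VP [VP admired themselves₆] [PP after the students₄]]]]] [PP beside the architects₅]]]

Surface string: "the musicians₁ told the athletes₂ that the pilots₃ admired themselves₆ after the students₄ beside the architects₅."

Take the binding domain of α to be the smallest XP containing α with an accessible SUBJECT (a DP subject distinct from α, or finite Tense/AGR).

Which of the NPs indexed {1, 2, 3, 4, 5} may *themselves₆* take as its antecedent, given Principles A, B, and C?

*themselves* is an anaphor, so Principle A applies: it must be bound in its binding domain.
Binding domain of *themselves₆*: the embedded TP, whose subject is the pilots₃.
*the musicians₁* c-commands the anaphor but is outside its binding domain → cannot satisfy Principle A.
*the athletes₂* c-commands the anaphor but is outside its binding domain → cannot satisfy Principle A.
*the pilots₃* c-commands the anaphor within its binding domain → licit binder.
*the students₄* does not c-command the anaphor → cannot bind it.
*the architects₅* does not c-command the anaphor → cannot bind it.

{3}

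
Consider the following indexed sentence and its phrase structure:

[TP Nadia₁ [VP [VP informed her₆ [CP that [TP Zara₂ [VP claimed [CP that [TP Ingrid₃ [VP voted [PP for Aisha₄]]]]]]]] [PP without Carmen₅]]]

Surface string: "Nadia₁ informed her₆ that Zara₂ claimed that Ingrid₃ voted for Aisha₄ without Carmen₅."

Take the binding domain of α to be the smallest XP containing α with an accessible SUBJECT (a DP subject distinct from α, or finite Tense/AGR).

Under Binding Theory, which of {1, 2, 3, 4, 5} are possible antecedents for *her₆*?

*her* is a pronoun, so Principle B applies: it must be free in its binding domain.
Binding domain of *her₆*: the matrix TP, whose subject is Nadia₁.
*Nadia₁* c-commands the pronoun within its binding domain → coindexation would violate Principle B.
*Zara₂*: the pronoun c-commands this R-expression → coindexation would violate Principle C on *Zara₂*.
*Ingrid₃*: the pronoun c-commands this R-expression → coindexation would violate Principle C on *Ingrid₃*.
*Aisha₄*: the pronoun c-commands this R-expression → coindexation would violate Principle C on *Aisha₄*.
*Carmen₅* and the pronoun do not c-command one another → neither Principle B nor Principle C is at stake; coindexation permitted.

{5}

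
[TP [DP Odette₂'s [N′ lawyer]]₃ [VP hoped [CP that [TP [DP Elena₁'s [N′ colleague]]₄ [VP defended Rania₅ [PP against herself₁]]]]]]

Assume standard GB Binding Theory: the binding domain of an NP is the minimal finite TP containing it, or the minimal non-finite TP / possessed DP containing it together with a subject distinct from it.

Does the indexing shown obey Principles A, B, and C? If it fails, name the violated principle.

The two coindexed NPs are *Elena₁* and *herself₁*.
*herself₁* is an anaphor. Principle A requires it to be bound within its binding domain — the embedded TP, whose subject is [Elena₁'s colleague]₄.
Within that domain it is c-commanded by *[Elena₁'s colleague]₄*, *Rania₅*, none of which share its index.
*Elena₁* does not c-command the anaphor at all.
The anaphor is unbound in its domain → Principle A violation.

Principle A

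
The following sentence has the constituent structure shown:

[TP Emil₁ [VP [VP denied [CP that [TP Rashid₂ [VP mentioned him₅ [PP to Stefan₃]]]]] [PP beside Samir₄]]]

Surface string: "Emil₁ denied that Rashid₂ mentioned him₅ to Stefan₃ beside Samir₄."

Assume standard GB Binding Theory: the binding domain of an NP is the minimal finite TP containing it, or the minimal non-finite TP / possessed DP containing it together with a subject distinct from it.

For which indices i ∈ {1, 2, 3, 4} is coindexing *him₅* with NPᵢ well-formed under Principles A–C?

*him* is a pronoun, so Principle B applies: it must be free in its binding domain.
Binding domain of *him₅*: the embedded TP, whose subject is Rashid₂.
*Emil₁* c-commands the pronoun but from outside its binding domain, and is not c-commanded by it → coindexation permitted.
*Rashid₂* c-commands the pronoun within its binding domain → coindexation would violate Principle B.
*Stefan₃*: the pronoun c-commands this R-expression → coindexation would violate Principle C on *Stefan₃*.
*Samir₄* and the pronoun do not c-command one another → neither Principle B nor Principle C is at stake; coindexation permitted.

{1, 4}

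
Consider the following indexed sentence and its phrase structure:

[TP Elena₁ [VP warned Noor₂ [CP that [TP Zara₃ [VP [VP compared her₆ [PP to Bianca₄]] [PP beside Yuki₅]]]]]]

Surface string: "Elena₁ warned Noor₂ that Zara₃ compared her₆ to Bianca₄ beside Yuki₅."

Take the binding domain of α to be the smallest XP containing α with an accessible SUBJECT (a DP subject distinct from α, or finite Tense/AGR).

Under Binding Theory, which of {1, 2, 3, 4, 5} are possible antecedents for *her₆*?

*her* is a pronoun, so Principle B applies: it must be free in its binding domain.
Binding domain of *her₆*: the embedded TP, whose subject is Zara₃.
*Elena₁* c-commands the pronoun but from outside its binding domain, and is not c-commanded by it → coindexation permitted.
*Noor₂* c-commands the pronoun but from outside its binding domain, and is not c-commanded by it → coindexation permitted.
*Zara₃* c-commands the pronoun within its binding domain → coindexation would violate Principle B.
*Bianca₄*: the pronoun c-commands this R-expression → coindexation would violate Principle C on *Bianca₄*.
*Yuki₅* and the pronoun do not c-command one another → neither Principle B nor Principle C is at stake; coindexation permitted.

{1, 2, 5}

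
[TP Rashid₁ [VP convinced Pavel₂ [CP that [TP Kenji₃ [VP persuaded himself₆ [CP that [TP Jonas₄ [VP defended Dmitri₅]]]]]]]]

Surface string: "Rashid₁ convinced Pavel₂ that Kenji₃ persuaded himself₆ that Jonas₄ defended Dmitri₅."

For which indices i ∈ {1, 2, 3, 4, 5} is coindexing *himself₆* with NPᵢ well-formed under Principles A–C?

{3}

*himself* is an anaphor, so Principle A applies: it must be bound in its binding domain.
Binding domain of *himself₆*: the embedded TP, whose subject is Kenji₃.
*Rashid₁* c-commands the anaphor but is outside its binding domain → cannot satisfy Principle A.
*Pavel₂* c-commands the anaphor but is outside its binding domain → cannot satisfy Principle A.
*Kenji₃* c-commands the anaphor within its binding domain → licit binder.
*Jonas₄* does not c-command the anaphor → cannot bind it.
*Dmitri₅* does not c-command the anaphor → cannot bind it.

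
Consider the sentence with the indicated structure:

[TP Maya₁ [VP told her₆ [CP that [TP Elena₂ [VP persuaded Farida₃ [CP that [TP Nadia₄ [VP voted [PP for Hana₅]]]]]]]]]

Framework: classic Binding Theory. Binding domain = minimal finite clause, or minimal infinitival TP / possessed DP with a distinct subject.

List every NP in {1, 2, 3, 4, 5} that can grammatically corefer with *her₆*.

*her* is a pronoun, so Principle B applies: it must be free in its binding domain.
Binding domain of *her₆*: the matrix TP, whose subject is Maya₁.
*Maya₁* c-commands the pronoun within its binding domain → coindexation would violate Principle B.
*Elena₂*: the pronoun c-commands this R-expression → coindexation would violate Principle C on *Elena₂*.
*Farida₃*: the pronoun c-commands this R-expression → coindexation would violate Principle C on *Farida₃*.
*Nadia₄*: the pronoun c-commands this R-expression → coindexation would violate Principle C on *Nadia₄*.
*Hana₅*: the pronoun c-commands this R-expression → coindexation would violate Principle C on *Hana₅*.

none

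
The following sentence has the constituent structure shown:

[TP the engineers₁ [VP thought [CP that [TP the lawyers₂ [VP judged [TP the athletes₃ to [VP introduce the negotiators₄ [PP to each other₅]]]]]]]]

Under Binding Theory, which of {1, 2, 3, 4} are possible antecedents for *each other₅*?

{3, 4}

*each other* is an anaphor, so Principle A applies: it must be bound in its binding domain.
Binding domain of *each other₅*: the embedded TP, whose subject is the athletes₃.
*the engineers₁* c-commands the anaphor but is outside its binding domain → cannot satisfy Principle A.
*the lawyers₂* c-commands the anaphor but is outside its binding domain → cannot satisfy Principle A.
*the athletes₃* c-commands the anaphor within its binding domain → licit binder.
*the negotiators₄* c-commands the anaphor within its binding domain → licit binder.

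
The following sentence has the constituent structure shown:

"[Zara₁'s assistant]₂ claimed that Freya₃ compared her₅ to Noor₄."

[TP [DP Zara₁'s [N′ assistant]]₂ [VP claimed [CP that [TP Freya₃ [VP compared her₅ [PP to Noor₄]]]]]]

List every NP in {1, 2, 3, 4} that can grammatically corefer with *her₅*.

*her* is a pronoun, so Principle B applies: it must be free in its binding domain.
Binding domain of *her₅*: the embedded TP, whose subject is Freya₃.
*Zara₁* and the pronoun do not c-command one another → neither Principle B nor Principle C is at stake; coindexation permitted.
*[Zara₁'s assistant]₂* c-commands the pronoun but from outside its binding domain, and is not c-commanded by it → coindexation permitted.
*Freya₃* c-commands the pronoun within its binding domain → coindexation would violate Principle B.
*Noor₄*: the pronoun c-commands this R-expression → coindexation would violate Principle C on *Noor₄*.

{1, 2}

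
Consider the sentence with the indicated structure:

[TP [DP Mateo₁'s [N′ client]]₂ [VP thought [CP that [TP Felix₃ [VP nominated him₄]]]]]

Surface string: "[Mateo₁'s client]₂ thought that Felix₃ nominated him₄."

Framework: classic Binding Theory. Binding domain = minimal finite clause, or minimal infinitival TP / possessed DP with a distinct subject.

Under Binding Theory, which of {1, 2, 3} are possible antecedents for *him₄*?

*him* is a pronoun, so Principle B applies: it must be free in its binding domain.
Binding domain of *him₄*: the embedded TP, whose subject is Felix₃.
*Mateo₁* and the pronoun do not c-command one another → neither Principle B nor Principle C is at stake; coindexation permitted.
*[Mateo₁'s client]₂* c-commands the pronoun but from outside its binding domain, and is not c-commanded by it → coindexation permitted.
*Felix₃* c-commands the pronoun within its binding domain → coindexation would violate Principle B.

{1, 2}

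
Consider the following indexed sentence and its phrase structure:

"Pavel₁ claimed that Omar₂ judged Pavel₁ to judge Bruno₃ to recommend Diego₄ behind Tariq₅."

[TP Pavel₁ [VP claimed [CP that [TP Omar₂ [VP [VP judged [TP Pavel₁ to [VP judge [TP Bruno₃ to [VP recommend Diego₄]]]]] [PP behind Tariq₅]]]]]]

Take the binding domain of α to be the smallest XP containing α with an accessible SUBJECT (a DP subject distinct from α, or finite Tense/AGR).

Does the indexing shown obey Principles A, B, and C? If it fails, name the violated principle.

The two coindexed NPs are *Pavel₁* (the higher occurrence) and *Pavel₁* (the lower occurrence).
*Pavel₁* (the lower occurrence) is an R-expression. Principle C requires it to be free everywhere.
*Pavel₁* (the higher occurrence) c-commands it and carries the same index.
The R-expression is bound → Principle C violation.

Principle C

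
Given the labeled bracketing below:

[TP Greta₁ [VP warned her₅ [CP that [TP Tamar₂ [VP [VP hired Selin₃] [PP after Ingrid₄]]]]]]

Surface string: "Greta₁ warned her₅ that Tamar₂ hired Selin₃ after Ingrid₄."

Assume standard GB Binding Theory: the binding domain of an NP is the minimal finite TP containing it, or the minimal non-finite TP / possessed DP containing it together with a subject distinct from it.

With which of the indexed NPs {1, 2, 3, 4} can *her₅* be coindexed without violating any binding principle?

*her* is a pronoun, so Principle B applies: it must be free in its binding domain.
Binding domain of *her₅*: the matrix TP, whose subject is Greta₁.
*Greta₁* c-commands the pronoun within its binding domain → coindexation would violate Principle B.
*Tamar₂*: the pronoun c-commands this R-expression → coindexation would violate Principle C on *Tamar₂*.
*Selin₃*: the pronoun c-commands this R-expression → coindexation would violate Principle C on *Selin₃*.
*Ingrid₄*: the pronoun c-commands this R-expression → coindexation would violate Principle C on *Ingrid₄*.

none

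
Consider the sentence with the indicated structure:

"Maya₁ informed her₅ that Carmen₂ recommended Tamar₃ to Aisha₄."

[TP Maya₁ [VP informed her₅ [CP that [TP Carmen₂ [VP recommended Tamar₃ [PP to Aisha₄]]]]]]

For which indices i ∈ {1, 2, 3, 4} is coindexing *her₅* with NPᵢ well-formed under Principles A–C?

*her* is a pronoun, so Principle B applies: it must be free in its binding domain.
Binding domain of *her₅*: the matrix TP, whose subject is Maya₁.
*Maya₁* c-commands the pronoun within its binding domain → coindexation would violate Principle B.
*Carmen₂*: the pronoun c-commands this R-expression → coindexation would violate Principle C on *Carmen₂*.
*Tamar₃*: the pronoun c-commands this R-expression → coindexation would violate Principle C on *Tamar₃*.
*Aisha₄*: the pronoun c-commands this R-expression → coindexation would violate Principle C on *Aisha₄*.

none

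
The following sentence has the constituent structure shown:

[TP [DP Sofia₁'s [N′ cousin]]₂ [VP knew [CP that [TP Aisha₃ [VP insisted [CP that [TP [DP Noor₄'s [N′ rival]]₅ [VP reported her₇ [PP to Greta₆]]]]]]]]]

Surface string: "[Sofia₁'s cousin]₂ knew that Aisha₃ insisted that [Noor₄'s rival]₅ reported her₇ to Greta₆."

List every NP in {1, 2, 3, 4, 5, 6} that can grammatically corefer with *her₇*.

{1, 2, 3, 4}

*her* is a pronoun, so Principle B applies: it must be free in its binding domain.
Binding domain of *her₇*: the embedded TP, whose subject is [Noor₄'s rival]₅.
*Sofia₁* and the pronoun do not c-command one another → neither Principle B nor Principle C is at stake; coindexation permitted.
*[Sofia₁'s cousin]₂* c-commands the pronoun but from outside its binding domain, and is not c-commanded by it → coindexation permitted.
*Aisha₃* c-commands the pronoun but from outside its binding domain, and is not c-commanded by it → coindexation permitted.
*Noor₄* and the pronoun do not c-command one another → neither Principle B nor Principle C is at stake; coindexation permitted.
*[Noor₄'s rival]₅* c-commands the pronoun within its binding domain → coindexation would violate Principle B.
*Greta₆*: the pronoun c-commands this R-expression → coindexation would violate Principle C on *Greta₆*.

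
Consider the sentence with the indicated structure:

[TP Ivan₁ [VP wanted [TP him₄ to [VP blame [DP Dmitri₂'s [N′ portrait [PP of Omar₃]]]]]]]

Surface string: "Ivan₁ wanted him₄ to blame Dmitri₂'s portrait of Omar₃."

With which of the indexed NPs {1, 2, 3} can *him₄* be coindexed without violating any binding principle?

none

*him* is a pronoun, so Principle B applies: it must be free in its binding domain.
Binding domain of *him₄*: the matrix TP, whose subject is Ivan₁.
*Ivan₁* c-commands the pronoun within its binding domain → coindexation would violate Principle B.
*Dmitri₂*: the pronoun c-commands this R-expression → coindexation would violate Principle C on *Dmitri₂*.
*Omar₃*: the pronoun c-commands this R-expression → coindexation would violate Principle C on *Omar₃*.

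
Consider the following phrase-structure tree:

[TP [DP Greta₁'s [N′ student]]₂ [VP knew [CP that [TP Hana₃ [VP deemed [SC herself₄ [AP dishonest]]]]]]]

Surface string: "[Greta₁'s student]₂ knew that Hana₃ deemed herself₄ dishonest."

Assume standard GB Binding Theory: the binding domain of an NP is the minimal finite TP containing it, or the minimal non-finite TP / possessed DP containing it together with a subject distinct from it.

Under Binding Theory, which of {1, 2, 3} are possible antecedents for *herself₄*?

*herself* is an anaphor, so Principle A applies: it must be bound in its binding domain.
Binding domain of *herself₄*: the embedded TP, whose subject is Hana₃.
*Greta₁* does not c-command the anaphor → cannot bind it.
*[Greta₁'s student]₂* c-commands the anaphor but is outside its binding domain → cannot satisfy Principle A.
*Hana₃* c-commands the anaphor within its binding domain → licit binder.

{3}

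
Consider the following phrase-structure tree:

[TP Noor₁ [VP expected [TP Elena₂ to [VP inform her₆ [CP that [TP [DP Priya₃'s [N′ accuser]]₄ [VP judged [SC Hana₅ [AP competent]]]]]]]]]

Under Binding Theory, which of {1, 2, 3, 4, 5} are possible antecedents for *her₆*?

{1}

*her* is a pronoun, so Principle B applies: it must be free in its binding domain.
Binding domain of *her₆*: the embedded TP, whose subject is Elena₂.
*Noor₁* c-commands the pronoun but from outside its binding domain, and is not c-commanded by it → coindexation permitted.
*Elena₂* c-commands the pronoun within its binding domain → coindexation would violate Principle B.
*Priya₃*: the pronoun c-commands this R-expression → coindexation would violate Principle C on *Priya₃*.
*[Priya₃'s accuser]₄*: the pronoun c-commands this R-expression → coindexation would violate Principle C on *[Priya₃'s accuser]₄*.
*Hana₅*: the pronoun c-commands this R-expression → coindexation would violate Principle C on *Hana₅*.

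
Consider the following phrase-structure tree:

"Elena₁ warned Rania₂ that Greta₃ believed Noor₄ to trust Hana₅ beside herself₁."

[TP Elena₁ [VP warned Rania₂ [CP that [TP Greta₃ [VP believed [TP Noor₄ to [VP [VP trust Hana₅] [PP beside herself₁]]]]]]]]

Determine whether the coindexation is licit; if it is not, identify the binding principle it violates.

Principle A

The two coindexed NPs are *Elena₁* and *herself₁*.
*herself₁* is an anaphor. Principle A requires it to be bound within its binding domain — the embedded TP, whose subject is Noor₄.
Within that domain it is c-commanded by *Noor₄*, which does not share its index.
*Elena₁* does c-command the anaphor, but from outside its binding domain.
The anaphor is unbound in its domain → Principle A violation.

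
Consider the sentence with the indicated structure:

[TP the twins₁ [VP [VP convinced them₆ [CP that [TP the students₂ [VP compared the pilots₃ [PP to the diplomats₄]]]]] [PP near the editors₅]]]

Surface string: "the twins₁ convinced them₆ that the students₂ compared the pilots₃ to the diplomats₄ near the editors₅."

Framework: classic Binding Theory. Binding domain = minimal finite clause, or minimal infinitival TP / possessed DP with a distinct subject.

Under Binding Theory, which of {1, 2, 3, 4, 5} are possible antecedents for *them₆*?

*them* is a pronoun, so Principle B applies: it must be free in its binding domain.
Binding domain of *them₆*: the matrix TP, whose subject is the twins₁.
*the twins₁* c-commands the pronoun within its binding domain → coindexation would violate Principle B.
*the students₂*: the pronoun c-commands this R-expression → coindexation would violate Principle C on *the students₂*.
*the pilots₃*: the pronoun c-commands this R-expression → coindexation would violate Principle C on *the pilots₃*.
*the diplomats₄*: the pronoun c-commands this R-expression → coindexation would violate Principle C on *the diplomats₄*.
*the editors₅* and the pronoun do not c-command one another → neither Principle B nor Principle C is at stake; coindexation permitted.

{5}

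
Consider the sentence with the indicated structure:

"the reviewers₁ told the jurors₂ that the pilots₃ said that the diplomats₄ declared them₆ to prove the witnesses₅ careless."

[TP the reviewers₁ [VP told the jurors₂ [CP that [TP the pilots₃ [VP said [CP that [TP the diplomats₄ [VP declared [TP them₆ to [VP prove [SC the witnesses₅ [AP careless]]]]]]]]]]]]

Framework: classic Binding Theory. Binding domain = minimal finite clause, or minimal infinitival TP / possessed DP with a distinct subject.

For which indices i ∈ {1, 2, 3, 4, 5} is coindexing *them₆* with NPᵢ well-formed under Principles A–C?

*them* is a pronoun, so Principle B applies: it must be free in its binding domain.
Binding domain of *them₆*: the embedded TP, whose subject is the diplomats₄.
*the reviewers₁* c-commands the pronoun but from outside its binding domain, and is not c-commanded by it → coindexation permitted.
*the jurors₂* c-commands the pronoun but from outside its binding domain, and is not c-commanded by it → coindexation permitted.
*the pilots₃* c-commands the pronoun but from outside its binding domain, and is not c-commanded by it → coindexation permitted.
*the diplomats₄* c-commands the pronoun within its binding domain → coindexation would violate Principle B.
*the witnesses₅*: the pronoun c-commands this R-expression → coindexation would violate Principle C on *the witnesses₅*.

{1, 2, 3}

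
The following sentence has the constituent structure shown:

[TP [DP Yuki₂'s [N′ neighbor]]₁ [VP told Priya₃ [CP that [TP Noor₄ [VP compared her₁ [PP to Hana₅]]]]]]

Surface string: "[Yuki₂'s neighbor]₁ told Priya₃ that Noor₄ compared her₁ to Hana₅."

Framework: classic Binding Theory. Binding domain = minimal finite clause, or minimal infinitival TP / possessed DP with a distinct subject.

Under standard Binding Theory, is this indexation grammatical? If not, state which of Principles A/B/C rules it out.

The two coindexed NPs are *[Yuki₂'s neighbor]₁* and *her₁*.
*her₁* is a pronoun; its binding domain is the embedded TP, whose subject is Noor₄. Within that domain it is c-commanded only by *Noor₄*, which carries a different index — the pronoun is free locally, so Principle B holds.
*[Yuki₂'s neighbor]₁* is an R-expression; *her₁* does not c-command it, and no other NP shares its index, so Principle C is satisfied.
All principles are respected.

grammatical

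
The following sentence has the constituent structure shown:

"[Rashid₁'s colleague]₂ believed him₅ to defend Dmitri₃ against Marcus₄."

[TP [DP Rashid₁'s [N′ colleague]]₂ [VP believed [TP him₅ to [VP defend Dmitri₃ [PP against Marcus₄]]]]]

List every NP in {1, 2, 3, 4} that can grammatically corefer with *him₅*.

*him* is a pronoun, so Principle B applies: it must be free in its binding domain.
Binding domain of *him₅*: the matrix TP, whose subject is [Rashid₁'s colleague]₂.
*Rashid₁* and the pronoun do not c-command one another → neither Principle B nor Principle C is at stake; coindexation permitted.
*[Rashid₁'s colleague]₂* c-commands the pronoun within its binding domain → coindexation would violate Principle B.
*Dmitri₃*: the pronoun c-commands this R-expression → coindexation would violate Principle C on *Dmitri₃*.
*Marcus₄*: the pronoun c-commands this R-expression → coindexation would violate Principle C on *Marcus₄*.

{1}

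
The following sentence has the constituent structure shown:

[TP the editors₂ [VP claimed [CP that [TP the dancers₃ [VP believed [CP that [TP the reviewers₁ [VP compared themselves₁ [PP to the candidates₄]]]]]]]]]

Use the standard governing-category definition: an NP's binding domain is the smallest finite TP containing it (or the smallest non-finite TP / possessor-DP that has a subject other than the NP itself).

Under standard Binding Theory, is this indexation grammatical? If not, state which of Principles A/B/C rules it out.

The two coindexed NPs are *the reviewers₁* and *themselves₁*.
*themselves₁* is an anaphor; its binding domain is the embedded TP, whose subject is the reviewers₁. *the reviewers₁* c-commands it within that domain and shares its index, so Principle A is satisfied.
*the reviewers₁* is an R-expression; *themselves₁* does not c-command it, and no other NP shares its index, so Principle C is satisfied.
All principles are respected.

grammatical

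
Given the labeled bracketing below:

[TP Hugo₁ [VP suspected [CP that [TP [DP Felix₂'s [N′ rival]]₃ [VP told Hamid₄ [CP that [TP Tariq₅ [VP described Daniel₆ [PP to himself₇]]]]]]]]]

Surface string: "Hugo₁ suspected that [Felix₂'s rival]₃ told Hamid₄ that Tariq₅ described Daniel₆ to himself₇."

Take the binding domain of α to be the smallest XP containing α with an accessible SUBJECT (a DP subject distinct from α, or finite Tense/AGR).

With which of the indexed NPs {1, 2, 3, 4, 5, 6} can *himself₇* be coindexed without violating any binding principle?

{5, 6}

*himself* is an anaphor, so Principle A applies: it must be bound in its binding domain.
Binding domain of *himself₇*: the embedded TP, whose subject is Tariq₅.
*Hugo₁* c-commands the anaphor but is outside its binding domain → cannot satisfy Principle A.
*Felix₂* does not c-command the anaphor → cannot bind it.
*[Felix₂'s rival]₃* c-commands the anaphor but is outside its binding domain → cannot satisfy Principle A.
*Hamid₄* c-commands the anaphor but is outside its binding domain → cannot satisfy Principle A.
*Tariq₅* c-commands the anaphor within its binding domain → licit binder.
*Daniel₆* c-commands the anaphor within its binding domain → licit binder.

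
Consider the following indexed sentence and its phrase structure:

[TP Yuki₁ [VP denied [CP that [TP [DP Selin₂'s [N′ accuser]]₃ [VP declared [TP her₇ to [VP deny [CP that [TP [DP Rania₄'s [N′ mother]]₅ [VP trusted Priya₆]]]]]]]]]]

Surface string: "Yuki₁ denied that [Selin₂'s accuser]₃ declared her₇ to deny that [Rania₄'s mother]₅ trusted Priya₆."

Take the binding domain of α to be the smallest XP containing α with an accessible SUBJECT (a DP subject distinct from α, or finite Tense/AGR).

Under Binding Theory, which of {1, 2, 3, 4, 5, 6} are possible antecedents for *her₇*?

*her* is a pronoun, so Principle B applies: it must be free in its binding domain.
Binding domain of *her₇*: the embedded TP, whose subject is [Selin₂'s accuser]₃.
*Yuki₁* c-commands the pronoun but from outside its binding domain, and is not c-commanded by it → coindexation permitted.
*Selin₂* and the pronoun do not c-command one another → neither Principle B nor Principle C is at stake; coindexation permitted.
*[Selin₂'s accuser]₃* c-commands the pronoun within its binding domain → coindexation would violate Principle B.
*Rania₄*: the pronoun c-commands this R-expression → coindexation would violate Principle C on *Rania₄*.
*[Rania₄'s mother]₅*: the pronoun c-commands this R-expression → coindexation would violate Principle C on *[Rania₄'s mother]₅*.
*Priya₆*: the pronoun c-commands this R-expression → coindexation would violate Principle C on *Priya₆*.

{1, 2}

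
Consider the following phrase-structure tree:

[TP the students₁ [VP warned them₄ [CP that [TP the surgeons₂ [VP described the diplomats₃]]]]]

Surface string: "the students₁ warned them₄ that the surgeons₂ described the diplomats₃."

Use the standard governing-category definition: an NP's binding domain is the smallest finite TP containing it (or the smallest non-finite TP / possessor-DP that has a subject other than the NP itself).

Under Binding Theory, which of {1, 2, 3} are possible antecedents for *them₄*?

*them* is a pronoun, so Principle B applies: it must be free in its binding domain.
Binding domain of *them₄*: the matrix TP, whose subject is the students₁.
*the students₁* c-commands the pronoun within its binding domain → coindexation would violate Principle B.
*the surgeons₂*: the pronoun c-commands this R-expression → coindexation would violate Principle C on *the surgeons₂*.
*the diplomats₃*: the pronoun c-commands this R-expression → coindexation would violate Principle C on *the diplomats₃*.

none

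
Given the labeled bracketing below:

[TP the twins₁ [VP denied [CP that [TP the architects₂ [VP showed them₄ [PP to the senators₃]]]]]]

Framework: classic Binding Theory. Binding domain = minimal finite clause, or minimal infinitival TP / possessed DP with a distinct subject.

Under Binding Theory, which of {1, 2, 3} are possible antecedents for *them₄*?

{1}

*them* is a pronoun, so Principle B applies: it must be free in its binding domain.
Binding domain of *them₄*: the embedded TP, whose subject is the architects₂.
*the twins₁* c-commands the pronoun but from outside its binding domain, and is not c-commanded by it → coindexation permitted.
*the architects₂* c-commands the pronoun within its binding domain → coindexation would violate Principle B.
*the senators₃*: the pronoun c-commands this R-expression → coindexation would violate Principle C on *the senators₃*.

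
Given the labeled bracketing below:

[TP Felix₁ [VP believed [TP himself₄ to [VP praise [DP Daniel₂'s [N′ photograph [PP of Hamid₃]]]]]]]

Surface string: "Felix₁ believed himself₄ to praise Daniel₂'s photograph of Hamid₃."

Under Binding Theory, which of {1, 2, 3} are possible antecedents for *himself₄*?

*himself* is an anaphor, so Principle A applies: it must be bound in its binding domain.
Binding domain of *himself₄*: the matrix TP, whose subject is Felix₁.
*Felix₁* c-commands the anaphor within its binding domain → licit binder.
*Daniel₂* does not c-command the anaphor → cannot bind it.
*Hamid₃* does not c-command the anaphor → cannot bind it.

{1}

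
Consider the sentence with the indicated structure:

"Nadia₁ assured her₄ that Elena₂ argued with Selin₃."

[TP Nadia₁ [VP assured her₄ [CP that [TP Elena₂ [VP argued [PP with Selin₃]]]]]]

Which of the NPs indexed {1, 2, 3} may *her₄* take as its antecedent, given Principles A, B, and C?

none

*her* is a pronoun, so Principle B applies: it must be free in its binding domain.
Binding domain of *her₄*: the matrix TP, whose subject is Nadia₁.
*Nadia₁* c-commands the pronoun within its binding domain → coindexation would violate Principle B.
*Elena₂*: the pronoun c-commands this R-expression → coindexation would violate Principle C on *Elena₂*.
*Selin₃*: the pronoun c-commands this R-expression → coindexation would violate Principle C on *Selin₃*.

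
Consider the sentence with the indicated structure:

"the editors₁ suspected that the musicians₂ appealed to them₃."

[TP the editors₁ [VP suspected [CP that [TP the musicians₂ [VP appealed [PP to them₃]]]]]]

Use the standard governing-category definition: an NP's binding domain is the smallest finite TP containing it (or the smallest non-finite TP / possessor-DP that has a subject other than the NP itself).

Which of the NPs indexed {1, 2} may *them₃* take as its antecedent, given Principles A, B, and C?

{1}

*them* is a pronoun, so Principle B applies: it must be free in its binding domain.
Binding domain of *them₃*: the embedded TP, whose subject is the musicians₂.
*the editors₁* c-commands the pronoun but from outside its binding domain, and is not c-commanded by it → coindexation permitted.
*the musicians₂* c-commands the pronoun within its binding domain → coindexation would violate Principle B.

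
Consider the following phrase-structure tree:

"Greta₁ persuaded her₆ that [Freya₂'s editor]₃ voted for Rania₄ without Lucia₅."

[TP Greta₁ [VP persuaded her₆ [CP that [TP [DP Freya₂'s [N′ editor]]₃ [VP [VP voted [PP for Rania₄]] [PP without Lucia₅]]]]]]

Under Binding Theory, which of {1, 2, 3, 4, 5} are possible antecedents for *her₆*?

none

*her* is a pronoun, so Principle B applies: it must be free in its binding domain.
Binding domain of *her₆*: the matrix TP, whose subject is Greta₁.
*Greta₁* c-commands the pronoun within its binding domain → coindexation would violate Principle B.
*Freya₂*: the pronoun c-commands this R-expression → coindexation would violate Principle C on *Freya₂*.
*[Freya₂'s editor]₃*: the pronoun c-commands this R-expression → coindexation would violate Principle C on *[Freya₂'s editor]₃*.
*Rania₄*: the pronoun c-commands this R-expression → coindexation would violate Principle C on *Rania₄*.
*Lucia₅*: the pronoun c-commands this R-expression → coindexation would violate Principle C on *Lucia₅*.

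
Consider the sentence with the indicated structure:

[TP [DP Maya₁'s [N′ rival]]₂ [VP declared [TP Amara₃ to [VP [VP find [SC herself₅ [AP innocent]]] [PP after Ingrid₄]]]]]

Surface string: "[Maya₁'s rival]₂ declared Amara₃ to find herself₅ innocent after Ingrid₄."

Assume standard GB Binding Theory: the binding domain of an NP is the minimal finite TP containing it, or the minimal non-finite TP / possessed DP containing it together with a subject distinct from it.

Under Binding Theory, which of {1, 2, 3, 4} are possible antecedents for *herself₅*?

{3}

*herself* is an anaphor, so Principle A applies: it must be bound in its binding domain.
Binding domain of *herself₅*: the embedded TP, whose subject is Amara₃.
*Maya₁* does not c-command the anaphor → cannot bind it.
*[Maya₁'s rival]₂* c-commands the anaphor but is outside its binding domain → cannot satisfy Principle A.
*Amara₃* c-commands the anaphor within its binding domain → licit binder.
*Ingrid₄* does not c-command the anaphor → cannot bind it.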